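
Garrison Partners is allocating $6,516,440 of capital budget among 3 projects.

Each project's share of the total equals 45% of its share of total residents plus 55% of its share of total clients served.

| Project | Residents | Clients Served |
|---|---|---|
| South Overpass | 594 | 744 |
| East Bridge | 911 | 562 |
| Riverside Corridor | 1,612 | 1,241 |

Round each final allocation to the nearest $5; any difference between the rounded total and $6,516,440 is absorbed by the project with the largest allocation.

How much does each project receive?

Residents total 3,117; clients served total 2,547.
Composite weights (45% residents + 55% clients served): South Overpass 0.2464; East Bridge 0.2529; Riverside Corridor 0.5007.
Proportional shares: South Overpass 1,605,749.43; East Bridge 1,647,871.83; Riverside Corridor 3,262,818.73.
Rounded to nearest $5: South Overpass $1,605,750; East Bridge $1,647,870; Riverside Corridor $3,262,820. Sum = $6,516,440.
Rounded total matches; no reconciliation needed.

South Overpass: $1,605,750; East Bridge: $1,647,870; Riverside Corridor: $3,262,820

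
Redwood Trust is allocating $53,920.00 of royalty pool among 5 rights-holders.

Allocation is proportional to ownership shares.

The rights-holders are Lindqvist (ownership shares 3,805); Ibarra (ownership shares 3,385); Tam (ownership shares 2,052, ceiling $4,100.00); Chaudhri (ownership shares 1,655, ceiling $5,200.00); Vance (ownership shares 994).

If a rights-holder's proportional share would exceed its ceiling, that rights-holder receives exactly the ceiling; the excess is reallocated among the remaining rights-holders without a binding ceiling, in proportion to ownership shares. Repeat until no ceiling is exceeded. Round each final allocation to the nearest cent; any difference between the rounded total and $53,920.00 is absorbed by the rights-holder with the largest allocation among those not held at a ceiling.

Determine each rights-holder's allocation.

Lindqvist: $20,745.25 | Ibarra: $18,455.36 | Tam: $4,100.00 | Chaudhri: $5,200.00 | Vance: $5,419.39

Combined ownership shares = 11,891.
Pro-rata shares before constraints: Lindqvist 17,253.8559; Ibarra 15,349.3567; Tam 9,304.8390; Chaudhri 7,504.6338; Vance 4,507.3148.
Capped: Tam ($4,100.00), Chaudhri ($5,200.00); residual $44,620.00 reallocated over remaining ownership shares 8,184.
Remaining shares: Lindqvist 20,745.2468 → $20,745.25; Ibarra 18,455.3641 → $18,455.36; Vance 5,419.3891 → $5,419.39.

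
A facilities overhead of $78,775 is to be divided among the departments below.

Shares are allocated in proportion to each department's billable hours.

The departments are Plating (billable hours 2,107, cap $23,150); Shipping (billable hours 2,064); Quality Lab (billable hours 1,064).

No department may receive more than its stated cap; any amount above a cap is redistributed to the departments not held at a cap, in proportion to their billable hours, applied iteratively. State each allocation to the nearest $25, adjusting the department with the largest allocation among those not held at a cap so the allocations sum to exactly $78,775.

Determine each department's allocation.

Combined billable hours = 5,235.
Pro-rata shares before constraints: Plating 31,705.62; Shipping 31,058.57; Quality Lab 16,010.81.
Cap binds for Plating ($23,150); balance $55,625 reallocated over remaining billable hours 3,128.
Remaining shares: Shipping 36,703.96 → $36,700; Quality Lab 18,921.04 → $18,925.

Plating: $23,150; Shipping: $36,700; Quality Lab: $18,925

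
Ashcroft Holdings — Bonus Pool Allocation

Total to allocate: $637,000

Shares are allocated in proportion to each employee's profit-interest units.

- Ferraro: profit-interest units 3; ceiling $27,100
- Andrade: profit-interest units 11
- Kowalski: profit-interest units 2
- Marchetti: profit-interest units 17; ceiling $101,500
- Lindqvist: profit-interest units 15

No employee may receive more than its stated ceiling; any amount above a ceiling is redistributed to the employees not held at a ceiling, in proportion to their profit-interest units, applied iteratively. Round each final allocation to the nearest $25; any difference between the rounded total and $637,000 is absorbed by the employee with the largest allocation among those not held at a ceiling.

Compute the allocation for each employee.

Ferraro: $27,100 · Andrade: $199,725 · Kowalski: $36,325 · Marchetti: $101,500 · Lindqvist: $272,350

Total profit-interest units = 48.
Proportional shares (ignoring caps): Ferraro 39,812.50; Andrade 145,979.17; Kowalski 26,541.67; Marchetti 225,604.17; Lindqvist 199,062.50.
Capped: Ferraro ($27,100), Marchetti ($101,500); residual $508,400 reallocated over remaining profit-interest units 28.
Shares after redistribution: Andrade 199,728.57 → $199,725; Kowalski 36,314.29 → $36,325; Lindqvist 272,357.14 → $272,350.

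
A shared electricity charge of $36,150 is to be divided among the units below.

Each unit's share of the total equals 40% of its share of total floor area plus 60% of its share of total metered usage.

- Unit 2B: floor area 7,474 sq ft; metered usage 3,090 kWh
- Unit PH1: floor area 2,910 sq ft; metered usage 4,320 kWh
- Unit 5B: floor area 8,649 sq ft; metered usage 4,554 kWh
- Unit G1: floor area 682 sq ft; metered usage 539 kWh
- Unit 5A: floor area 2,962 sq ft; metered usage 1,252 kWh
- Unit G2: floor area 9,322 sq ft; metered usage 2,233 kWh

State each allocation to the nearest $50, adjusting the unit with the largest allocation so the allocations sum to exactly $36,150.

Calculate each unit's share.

Totals — floor area 31,999, metered usage 15,988.
Blended shares (40% floor area + 60% metered usage): Unit 2B 0.2094; Unit PH1 0.1985; Unit 5B 0.2790; Unit G1 0.0288; Unit 5A 0.0840; Unit G2 0.2003.
Proportional shares: Unit 2B 7,569.44; Unit PH1 7,175.69; Unit 5B 10,086.54; Unit G1 1,039.42; Unit 5A 3,037.01; Unit G2 7,241.89.
At nearest $50: Unit 2B $7,550; Unit PH1 $7,200; Unit 5B $10,100; Unit G1 $1,050; Unit 5A $3,050; Unit G2 $7,250. Sum = $36,200.
Difference $36,150 − $36,200 = −$50 applied to largest allocation (Unit 5B): Unit 5B becomes $10,050.

Unit 2B: $7,550 · Unit PH1: $7,200 · Unit 5B: $10,050 · Unit G1: $1,050 · Unit 5A: $3,050 · Unit G2: $7,250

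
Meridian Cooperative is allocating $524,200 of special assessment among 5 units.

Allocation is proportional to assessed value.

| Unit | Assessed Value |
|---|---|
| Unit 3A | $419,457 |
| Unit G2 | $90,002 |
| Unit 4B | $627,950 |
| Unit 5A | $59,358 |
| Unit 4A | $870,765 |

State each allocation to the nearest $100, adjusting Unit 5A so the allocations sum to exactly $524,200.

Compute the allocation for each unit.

Total assessed value = 2,067,532.
Pro-rata amounts: Unit 3A 419,457/2,067,532 × $524,200 = 106,348.71; Unit G2 90,002/2,067,532 × $524,200 = 22,819.02; Unit 4B 627,950/2,067,532 × $524,200 = 159,209.82; Unit 5A 59,358/2,067,532 × $524,200 = 15,049.57; Unit 4A 870,765/2,067,532 × $524,200 = 220,772.89.
After rounding ($100): Unit 3A $106,300; Unit G2 $22,800; Unit 4B $159,200; Unit 5A $15,000; Unit 4A $220,800. Sum = $524,100.
Difference $524,200 − $524,100 = +$100 applied to Unit 5A: Unit 5A becomes $15,100.

Unit 3A: $106,300; Unit G2: $22,800; Unit 4B: $159,200; Unit 5A: $15,100; Unit 4A: $220,800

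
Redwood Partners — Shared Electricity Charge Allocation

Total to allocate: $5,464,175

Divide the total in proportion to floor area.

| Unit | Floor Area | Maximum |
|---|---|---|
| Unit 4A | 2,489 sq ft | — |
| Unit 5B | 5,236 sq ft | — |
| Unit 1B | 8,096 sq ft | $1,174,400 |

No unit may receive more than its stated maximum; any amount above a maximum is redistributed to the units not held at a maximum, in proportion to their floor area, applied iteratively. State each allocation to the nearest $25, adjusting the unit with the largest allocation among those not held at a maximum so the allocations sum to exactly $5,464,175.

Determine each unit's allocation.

Unit 4A: $1,382,175; Unit 5B: $2,907,600; Unit 1B: $1,174,400

Sum of floor area: 15,821.
Proportional shares (ignoring caps): Unit 4A 859,637.92; Unit 5B 1,808,382.55; Unit 1B 2,796,154.53.
Held at cap: Unit 1B ($1,174,400); residual $4,289,775 reallocated over remaining floor area 7,725.
Redistributed shares: Unit 4A 1,382,168.28 → $1,382,175; Unit 5B 2,907,606.72 → $2,907,600.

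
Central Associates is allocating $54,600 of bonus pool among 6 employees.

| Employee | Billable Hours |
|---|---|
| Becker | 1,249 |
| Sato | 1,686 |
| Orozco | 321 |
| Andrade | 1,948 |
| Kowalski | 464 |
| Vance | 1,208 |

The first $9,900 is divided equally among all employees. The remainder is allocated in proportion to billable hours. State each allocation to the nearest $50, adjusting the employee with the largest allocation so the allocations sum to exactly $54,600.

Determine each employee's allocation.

Becker: $9,750 | Sato: $12,600 | Orozco: $3,750 | Andrade: $14,350 | Kowalski: $4,650 | Vance: $9,500

Equal tier: $9,900 ÷ 6 = $1,650 apiece.
Remainder $44,700 by billable hours (total 6,876): Becker 8,119.59 → $8,100; Sato 10,960.47 → $10,950; Orozco 2,086.78 → $2,100; Andrade 12,663.70 → $12,650; Kowalski 3,016.40 → $3,000; Vance 7,853.05 → $7,850.
Rounding difference +$50 on remainder applied to Andrade.
Totals: Becker $1,650 + $8,100 = $9,750; Sato $1,650 + $10,950 = $12,600; Orozco $1,650 + $2,100 = $3,750; Andrade $1,650 + $12,700 = $14,350; Kowalski $1,650 + $3,000 = $4,650; Vance $1,650 + $7,850 = $9,500.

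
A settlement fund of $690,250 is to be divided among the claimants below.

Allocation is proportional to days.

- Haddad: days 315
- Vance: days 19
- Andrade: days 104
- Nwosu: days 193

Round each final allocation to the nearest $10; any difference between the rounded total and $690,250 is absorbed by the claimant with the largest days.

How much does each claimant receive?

Total days = 315 + 19 + 104 + 193 = 631.
Proportional shares: Haddad 344,578.05; Vance 20,784.07; Andrade 113,765.45; Nwosu 211,122.42.
At nearest $10: Haddad $344,580; Vance $20,780; Andrade $113,770; Nwosu $211,120. Sum = $690,250.
No rounding difference to absorb.

Haddad: $344,580 · Vance: $20,780 · Andrade: $113,770 · Nwosu: $211,120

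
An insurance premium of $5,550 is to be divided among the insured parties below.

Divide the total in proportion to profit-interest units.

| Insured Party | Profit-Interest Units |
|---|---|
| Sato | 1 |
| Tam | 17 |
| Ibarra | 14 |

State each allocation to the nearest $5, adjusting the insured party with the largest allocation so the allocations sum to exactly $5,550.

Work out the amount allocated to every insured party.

Sato: $175 · Tam: $2,945 · Ibarra: $2,430

Combined profit-interest units = 32.
Unrounded shares: Sato 1/32 × $5,550 = 173.44; Tam 17/32 × $5,550 = 2,948.44; Ibarra 14/32 × $5,550 = 2,428.12.
Rounded to nearest $5: Sato $175; Tam $2,950; Ibarra $2,430. Sum = $5,555.
Difference $5,550 − $5,555 = −$5 applied to largest allocation (Tam): Tam becomes $2,945.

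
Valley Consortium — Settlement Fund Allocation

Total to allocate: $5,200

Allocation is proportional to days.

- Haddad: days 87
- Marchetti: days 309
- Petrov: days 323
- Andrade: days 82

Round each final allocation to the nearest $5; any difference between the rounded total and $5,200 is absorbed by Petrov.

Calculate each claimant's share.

Combined days = 801.
Unrounded shares: Haddad 87/801 × $5,200 = 564.79; Marchetti 309/801 × $5,200 = 2,005.99; Petrov 323/801 × $5,200 = 2,096.88; Andrade 82/801 × $5,200 = 532.33.
Rounded to nearest $5: Haddad $565; Marchetti $2,005; Petrov $2,095; Andrade $530. Sum = $5,195.
Difference $5,200 − $5,195 = +$5 applied to Petrov: Petrov becomes $2,100.

Haddad: $565 · Marchetti: $2,005 · Petrov: $2,100 · Andrade: $530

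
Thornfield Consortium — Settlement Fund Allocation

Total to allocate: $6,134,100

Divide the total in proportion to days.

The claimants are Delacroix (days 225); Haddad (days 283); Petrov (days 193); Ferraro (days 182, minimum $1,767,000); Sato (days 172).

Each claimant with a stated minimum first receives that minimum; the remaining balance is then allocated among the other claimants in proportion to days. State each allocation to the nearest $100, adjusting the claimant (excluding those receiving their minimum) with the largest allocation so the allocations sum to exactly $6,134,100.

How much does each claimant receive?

Fund the minimums — Ferraro $1,767,000. Remaining pool $4,367,100.
Remaining pool split over remaining days 873: Delacroix 1,125,541.24 → $1,125,500; Haddad 1,415,680.76 → $1,415,700; Petrov 965,464.26 → $965,500; Sato 860,413.75 → $860,400.

Delacroix: $1,125,500; Haddad: $1,415,700; Petrov: $965,500; Ferraro: $1,767,000; Sato: $860,400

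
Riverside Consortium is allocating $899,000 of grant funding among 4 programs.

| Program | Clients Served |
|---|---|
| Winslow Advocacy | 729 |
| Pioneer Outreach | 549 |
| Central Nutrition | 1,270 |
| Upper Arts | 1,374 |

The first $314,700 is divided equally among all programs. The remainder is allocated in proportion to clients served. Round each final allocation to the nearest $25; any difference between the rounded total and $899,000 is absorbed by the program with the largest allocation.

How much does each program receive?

Winslow Advocacy: $187,275 | Pioneer Outreach: $160,475 | Central Nutrition: $267,875 | Upper Arts: $283,375

$314,700 shared equally gives $78,675 per program.
Remainder $584,300 by clients served (total 3,922): Winslow Advocacy 108,606.50 → $108,600; Pioneer Outreach 81,790.08 → $81,800; Central Nutrition 189,204.74 → $189,200; Upper Arts 204,698.67 → $204,700.
Totals: Winslow Advocacy $78,675 + $108,600 = $187,275; Pioneer Outreach $78,675 + $81,800 = $160,475; Central Nutrition $78,675 + $189,200 = $267,875; Upper Arts $78,675 + $204,700 = $283,375.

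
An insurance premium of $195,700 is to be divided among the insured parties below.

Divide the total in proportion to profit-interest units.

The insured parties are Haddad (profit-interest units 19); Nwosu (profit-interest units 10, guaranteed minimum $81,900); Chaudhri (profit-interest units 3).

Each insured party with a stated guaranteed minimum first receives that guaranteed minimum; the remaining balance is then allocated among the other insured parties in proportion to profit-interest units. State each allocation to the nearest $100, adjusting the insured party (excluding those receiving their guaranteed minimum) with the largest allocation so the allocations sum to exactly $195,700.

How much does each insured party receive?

Fund the minimums — Nwosu $81,900. Remaining pool $113,800.
Remaining pool split over remaining profit-interest units 22: Haddad 98,281.82 → $98,300; Chaudhri 15,518.18 → $15,500.

Haddad: $98,300; Nwosu: $81,900; Chaudhri: $15,500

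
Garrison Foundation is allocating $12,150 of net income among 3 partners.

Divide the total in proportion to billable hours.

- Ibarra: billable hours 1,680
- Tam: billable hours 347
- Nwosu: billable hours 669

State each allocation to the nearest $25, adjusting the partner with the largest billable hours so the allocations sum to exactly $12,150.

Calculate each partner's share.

Total billable hours = 2,696.
Raw shares: Ibarra 1,680/2,696 × $12,150 = 7,571.22; Tam 347/2,696 × $12,150 = 1,563.82; Nwosu 669/2,696 × $12,150 = 3,014.97.
At nearest $25: Ibarra $7,575; Tam $1,575; Nwosu $3,025. Sum = $12,175.
Difference $12,150 − $12,175 = −$25 applied to largest billable hours (Ibarra): Ibarra becomes $7,550.

Ibarra: $7,550 · Tam: $1,575 · Nwosu: $3,025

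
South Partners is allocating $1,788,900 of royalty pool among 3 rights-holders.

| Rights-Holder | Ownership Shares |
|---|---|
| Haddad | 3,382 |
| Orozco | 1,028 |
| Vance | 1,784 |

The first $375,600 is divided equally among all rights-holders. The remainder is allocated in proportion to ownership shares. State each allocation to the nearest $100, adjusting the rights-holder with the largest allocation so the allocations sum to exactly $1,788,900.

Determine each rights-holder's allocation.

Equal tier: $375,600 ÷ 3 = $125,200 apiece.
Remainder $1,413,300 by ownership shares (total 6,194): Haddad 771,679.14 → $771,700; Orozco 234,561.25 → $234,600; Vance 407,059.61 → $407,100.
Rounding difference −$100 on remainder applied to Haddad.
Totals: Haddad $125,200 + $771,600 = $896,800; Orozco $125,200 + $234,600 = $359,800; Vance $125,200 + $407,100 = $532,300.

Haddad: $896,800 · Orozco: $359,800 · Vance: $532,300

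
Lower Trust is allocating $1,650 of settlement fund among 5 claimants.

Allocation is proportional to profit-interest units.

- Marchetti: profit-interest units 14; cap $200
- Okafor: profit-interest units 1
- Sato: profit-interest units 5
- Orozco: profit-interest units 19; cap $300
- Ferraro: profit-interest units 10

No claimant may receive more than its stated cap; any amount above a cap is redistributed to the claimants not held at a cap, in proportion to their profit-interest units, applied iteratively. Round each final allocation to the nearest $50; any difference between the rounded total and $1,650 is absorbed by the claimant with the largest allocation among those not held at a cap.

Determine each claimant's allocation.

Total profit-interest units = 49.
Pro-rata shares before constraints: Marchetti 471.43; Okafor 33.67; Sato 168.37; Orozco 639.80; Ferraro 336.73.
Capped: Marchetti ($200), Orozco ($300); residual $1,150 reallocated over remaining profit-interest units 16.
Remaining shares: Okafor 71.88 → $50; Sato 359.38 → $350; Ferraro 718.75 → $700.
Rounding difference +$50 applied to Ferraro → $750.

Marchetti: $200 | Okafor: $50 | Sato: $350 | Orozco: $300 | Ferraro: $750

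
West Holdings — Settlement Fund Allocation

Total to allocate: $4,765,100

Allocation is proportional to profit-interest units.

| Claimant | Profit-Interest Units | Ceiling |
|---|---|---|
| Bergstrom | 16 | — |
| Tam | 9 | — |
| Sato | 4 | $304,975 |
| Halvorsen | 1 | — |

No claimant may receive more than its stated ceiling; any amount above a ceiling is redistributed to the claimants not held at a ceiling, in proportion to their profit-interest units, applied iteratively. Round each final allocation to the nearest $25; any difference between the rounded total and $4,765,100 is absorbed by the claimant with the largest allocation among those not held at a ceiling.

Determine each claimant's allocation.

Bergstrom: $2,744,675; Tam: $1,543,900; Sato: $304,975; Halvorsen: $171,550

Total profit-interest units = 30.
Proportional shares (ignoring caps): Bergstrom 2,541,386.67; Tam 1,429,530.00; Sato 635,346.67; Halvorsen 158,836.67.
Held at cap: Sato ($304,975); balance $4,460,125 reallocated over remaining profit-interest units 26.
Remaining shares: Bergstrom 2,744,692.31 → $2,744,700; Tam 1,543,889.42 → $1,543,900; Halvorsen 171,543.27 → $171,550.
Rounding difference −$25 applied to Bergstrom → $2,744,675.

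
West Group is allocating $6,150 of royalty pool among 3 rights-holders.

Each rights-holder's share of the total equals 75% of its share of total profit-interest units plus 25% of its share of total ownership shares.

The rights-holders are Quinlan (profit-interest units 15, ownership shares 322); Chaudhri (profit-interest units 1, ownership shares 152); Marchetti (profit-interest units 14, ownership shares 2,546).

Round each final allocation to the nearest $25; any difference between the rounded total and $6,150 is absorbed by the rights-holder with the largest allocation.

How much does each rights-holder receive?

Profit-interest units total 30; ownership shares total 3,020.
Combined weights (75% profit-interest units + 25% ownership shares): Quinlan 0.4017; Chaudhri 0.0376; Marchetti 0.5608.
Raw shares: Quinlan 2,470.18; Chaudhri 231.13; Marchetti 3,448.68.
Rounded to nearest $25: Quinlan $2,475; Chaudhri $225; Marchetti $3,450. Sum = $6,150.
Sum already equals the total — no adjustment.

Quinlan: $2,475 | Chaudhri: $225 | Marchetti: $3,450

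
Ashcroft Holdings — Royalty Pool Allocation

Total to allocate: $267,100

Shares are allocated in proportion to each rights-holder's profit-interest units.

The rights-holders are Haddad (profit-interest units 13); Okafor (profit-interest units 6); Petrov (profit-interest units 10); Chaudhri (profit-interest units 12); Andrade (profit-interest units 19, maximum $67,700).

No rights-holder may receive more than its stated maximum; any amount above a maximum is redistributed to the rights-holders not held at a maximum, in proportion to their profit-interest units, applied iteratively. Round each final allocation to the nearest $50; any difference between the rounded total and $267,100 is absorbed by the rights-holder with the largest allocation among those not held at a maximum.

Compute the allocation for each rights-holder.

Haddad: $63,200; Okafor: $29,200; Petrov: $48,650; Chaudhri: $58,350; Andrade: $67,700

Sum of profit-interest units: 60.
Proportional shares (ignoring caps): Haddad 57,871.67; Okafor 26,710.00; Petrov 44,516.67; Chaudhri 53,420.00; Andrade 84,581.67.
Cap binds for Andrade ($67,700); remaining pool $199,400 reallocated over remaining profit-interest units 41.
Shares after redistribution: Haddad 63,224.39 → $63,200; Okafor 29,180.49 → $29,200; Petrov 48,634.15 → $48,650; Chaudhri 58,360.98 → $58,350.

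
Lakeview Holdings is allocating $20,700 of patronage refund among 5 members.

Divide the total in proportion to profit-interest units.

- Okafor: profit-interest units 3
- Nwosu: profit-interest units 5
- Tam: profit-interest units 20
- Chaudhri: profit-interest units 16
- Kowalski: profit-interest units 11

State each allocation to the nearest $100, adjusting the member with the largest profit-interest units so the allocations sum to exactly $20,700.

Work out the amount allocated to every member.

Combined profit-interest units = 55.
Raw shares: Okafor 3/55 × $20,700 = 1,129.09; Nwosu 5/55 × $20,700 = 1,881.82; Tam 20/55 × $20,700 = 7,527.27; Chaudhri 16/55 × $20,700 = 6,021.82; Kowalski 11/55 × $20,700 = 4,140.00.
After rounding ($100): Okafor $1,100; Nwosu $1,900; Tam $7,500; Chaudhri $6,000; Kowalski $4,100. Sum = $20,600.
Difference $20,700 − $20,600 = +$100 applied to largest profit-interest units (Tam): Tam becomes $7,600.

Okafor: $1,100 | Nwosu: $1,900 | Tam: $7,600 | Chaudhri: $6,000 | Kowalski: $4,100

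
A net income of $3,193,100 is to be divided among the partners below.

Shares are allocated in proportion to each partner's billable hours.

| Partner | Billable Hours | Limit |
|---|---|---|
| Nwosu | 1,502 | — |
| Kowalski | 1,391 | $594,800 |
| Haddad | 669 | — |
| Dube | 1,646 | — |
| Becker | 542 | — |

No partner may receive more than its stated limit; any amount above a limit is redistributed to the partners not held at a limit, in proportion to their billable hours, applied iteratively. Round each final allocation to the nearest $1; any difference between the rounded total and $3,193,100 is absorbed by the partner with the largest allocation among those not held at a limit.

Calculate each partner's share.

Sum of billable hours: 5,750.
Proportional shares (ignoring caps): Nwosu 834,093.25; Kowalski 772,452.54; Haddad 371,510.24; Dube 914,059.58; Becker 300,984.38.
Cap binds for Kowalski ($594,800); residual $2,598,300 reallocated over remaining billable hours 4,359.
Remaining shares: Nwosu 895,307.78 → $895,308; Haddad 398,775.57 → $398,776; Dube 981,142.88 → $981,143; Becker 323,073.78 → $323,074.
Rounding difference −$1 applied to Dube → $981,142.

Nwosu: $895,308; Kowalski: $594,800; Haddad: $398,776; Dube: $981,142; Becker: $323,074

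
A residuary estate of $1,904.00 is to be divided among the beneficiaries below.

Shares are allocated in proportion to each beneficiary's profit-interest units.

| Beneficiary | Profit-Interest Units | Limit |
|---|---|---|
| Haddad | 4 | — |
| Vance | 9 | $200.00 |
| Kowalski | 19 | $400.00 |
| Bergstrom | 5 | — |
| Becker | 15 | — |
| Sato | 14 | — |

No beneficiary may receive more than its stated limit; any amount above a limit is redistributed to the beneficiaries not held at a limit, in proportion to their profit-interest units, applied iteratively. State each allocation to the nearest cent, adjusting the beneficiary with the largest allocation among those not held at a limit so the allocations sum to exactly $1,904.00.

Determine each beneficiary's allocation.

Sum of profit-interest units: 66.
Pro-rata shares before constraints: Haddad 115.3939; Vance 259.6364; Kowalski 548.1212; Bergstrom 144.2424; Becker 432.7273; Sato 403.8788.
Held at cap: Vance ($200.00), Kowalski ($400.00); balance $1,304.00 reallocated over remaining profit-interest units 38.
Shares after redistribution: Haddad 137.2632 → $137.26; Bergstrom 171.5789 → $171.58; Becker 514.7368 → $514.74; Sato 480.4211 → $480.42.

Haddad: $137.26; Vance: $200.00; Kowalski: $400.00; Bergstrom: $171.58; Becker: $514.74; Sato: $480.42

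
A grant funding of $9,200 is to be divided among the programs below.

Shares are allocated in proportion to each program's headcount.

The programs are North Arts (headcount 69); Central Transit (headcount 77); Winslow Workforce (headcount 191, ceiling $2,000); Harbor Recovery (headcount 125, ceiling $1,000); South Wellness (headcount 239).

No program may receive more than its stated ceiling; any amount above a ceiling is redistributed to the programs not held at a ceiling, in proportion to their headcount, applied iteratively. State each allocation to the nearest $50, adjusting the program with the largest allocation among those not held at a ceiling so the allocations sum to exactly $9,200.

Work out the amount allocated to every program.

North Arts: $1,100; Central Transit: $1,250; Winslow Workforce: $2,000; Harbor Recovery: $1,000; South Wellness: $3,850

Combined headcount = 701.
Proportional shares (ignoring caps): North Arts 905.56; Central Transit 1,010.56; Winslow Workforce 2,506.70; Harbor Recovery 1,640.51; South Wellness 3,136.66.
Cap binds for Winslow Workforce ($2,000), Harbor Recovery ($1,000); remaining pool $6,200 reallocated over remaining headcount 385.
Remaining shares: North Arts 1,111.17 → $1,100; Central Transit 1,240.00 → $1,250; South Wellness 3,848.83 → $3,850.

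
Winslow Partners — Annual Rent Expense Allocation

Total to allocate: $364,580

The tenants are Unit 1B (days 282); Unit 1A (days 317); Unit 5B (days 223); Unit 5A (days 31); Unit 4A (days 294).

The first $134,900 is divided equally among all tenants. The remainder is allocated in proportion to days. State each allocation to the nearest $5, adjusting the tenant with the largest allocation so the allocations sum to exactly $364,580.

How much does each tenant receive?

Unit 1B: $83,450 | Unit 1A: $90,455 | Unit 5B: $71,635 | Unit 5A: $33,190 | Unit 4A: $85,850

First tranche $134,900 split equally: $26,980 each.
Remainder $229,680 by days (total 1,147): Unit 1B 56,468.84 → $56,470; Unit 1A 63,477.38 → $63,475; Unit 5B 44,654.44 → $44,655; Unit 5A 6,207.57 → $6,210; Unit 4A 58,871.77 → $58,870.
Totals: Unit 1B $26,980 + $56,470 = $83,450; Unit 1A $26,980 + $63,475 = $90,455; Unit 5B $26,980 + $44,655 = $71,635; Unit 5A $26,980 + $6,210 = $33,190; Unit 4A $26,980 + $58,870 = $85,850.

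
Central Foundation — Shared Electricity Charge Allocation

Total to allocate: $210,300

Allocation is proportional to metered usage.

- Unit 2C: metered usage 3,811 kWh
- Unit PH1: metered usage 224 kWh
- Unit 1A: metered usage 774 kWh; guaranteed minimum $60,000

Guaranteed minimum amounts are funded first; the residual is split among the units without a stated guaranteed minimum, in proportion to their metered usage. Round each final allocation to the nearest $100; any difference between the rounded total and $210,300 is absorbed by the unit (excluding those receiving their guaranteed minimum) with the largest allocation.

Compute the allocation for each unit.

Unit 2C: $142,000 | Unit PH1: $8,300 | Unit 1A: $60,000

Guaranteed amounts: Unit 1A $60,000. Remaining pool $150,300.
Remaining pool split over remaining metered usage 4,035: Unit 2C 141,956.21 → $142,000; Unit PH1 8,343.79 → $8,300.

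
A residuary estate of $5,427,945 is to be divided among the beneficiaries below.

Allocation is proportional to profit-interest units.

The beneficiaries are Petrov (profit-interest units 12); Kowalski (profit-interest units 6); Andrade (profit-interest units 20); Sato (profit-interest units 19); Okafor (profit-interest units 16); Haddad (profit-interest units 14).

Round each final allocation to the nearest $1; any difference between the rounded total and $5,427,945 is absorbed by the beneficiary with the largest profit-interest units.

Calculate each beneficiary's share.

Petrov: $748,682 | Kowalski: $374,341 | Andrade: $1,247,804 | Sato: $1,185,413 | Okafor: $998,243 | Haddad: $873,462

Total profit-interest units = 87.
Unrounded shares: Petrov 12/87 × $5,427,945 = 748,682.07; Kowalski 6/87 × $5,427,945 = 374,341.03; Andrade 20/87 × $5,427,945 = 1,247,803.45; Sato 19/87 × $5,427,945 = 1,185,413.28; Okafor 16/87 × $5,427,945 = 998,242.76; Haddad 14/87 × $5,427,945 = 873,462.41.
After rounding ($1): Petrov $748,682; Kowalski $374,341; Andrade $1,247,803; Sato $1,185,413; Okafor $998,243; Haddad $873,462. Sum = $5,427,944.
Difference $5,427,945 − $5,427,944 = +$1 applied to largest profit-interest units (Andrade): Andrade becomes $1,247,804.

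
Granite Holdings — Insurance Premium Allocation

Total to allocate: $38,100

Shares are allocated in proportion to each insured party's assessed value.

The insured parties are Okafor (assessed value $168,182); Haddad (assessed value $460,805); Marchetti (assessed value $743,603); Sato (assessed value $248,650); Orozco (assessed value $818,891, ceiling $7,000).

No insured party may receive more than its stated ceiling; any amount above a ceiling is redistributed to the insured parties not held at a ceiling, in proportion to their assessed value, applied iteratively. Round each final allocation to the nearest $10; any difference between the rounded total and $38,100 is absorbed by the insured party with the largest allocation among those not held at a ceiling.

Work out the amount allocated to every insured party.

Okafor: $3,230 · Haddad: $8,840 · Marchetti: $14,260 · Sato: $4,770 · Orozco: $7,000

Total assessed value = 2,440,131.
Pro-rata shares before constraints: Okafor 2,625.98; Haddad 7,194.97; Marchetti 11,610.55; Sato 3,882.40; Orozco 12,786.10.
Held at cap: Orozco ($7,000); remaining pool $31,100 reallocated over remaining assessed value 1,621,240.
Redistributed shares: Okafor 3,226.21 → $3,230; Haddad 8,839.55 → $8,840; Marchetti 14,264.42 → $14,260; Sato 4,769.82 → $4,770.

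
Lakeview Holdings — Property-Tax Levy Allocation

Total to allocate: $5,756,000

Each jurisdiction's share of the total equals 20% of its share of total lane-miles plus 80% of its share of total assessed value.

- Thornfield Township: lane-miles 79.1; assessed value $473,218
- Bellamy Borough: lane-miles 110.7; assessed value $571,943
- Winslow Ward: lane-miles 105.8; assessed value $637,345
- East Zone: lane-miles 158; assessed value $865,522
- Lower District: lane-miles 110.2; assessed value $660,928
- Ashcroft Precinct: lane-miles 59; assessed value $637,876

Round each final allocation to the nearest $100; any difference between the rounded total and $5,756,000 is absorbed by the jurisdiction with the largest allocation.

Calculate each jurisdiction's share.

Thornfield Township: $712,700 | Bellamy Borough: $889,300 | Winslow Ward: $958,500 | East Zone: $1,328,000 | Lower District: $994,900 | Ashcroft Precinct: $872,600

Totals — lane-miles 622.8, assessed value 3,846,832.
Combined weights (20% lane-miles + 80% assessed value): Thornfield Township 0.1238; Bellamy Borough 0.1545; Winslow Ward 0.1665; East Zone 0.2307; Lower District 0.1728; Ashcroft Precinct 0.1516.
Raw shares: Thornfield Township 712,669.96; Bellamy Borough 889,257.71; Winslow Ward 958,489.03; East Zone 1,328,113.19; Lower District 994,851.83; Ashcroft Precinct 872,618.30.
Rounded to nearest $100: Thornfield Township $712,700; Bellamy Borough $889,300; Winslow Ward $958,500; East Zone $1,328,100; Lower District $994,900; Ashcroft Precinct $872,600. Sum = $5,756,100.
Difference $5,756,000 − $5,756,100 = −$100 applied to largest allocation (East Zone): East Zone becomes $1,328,000.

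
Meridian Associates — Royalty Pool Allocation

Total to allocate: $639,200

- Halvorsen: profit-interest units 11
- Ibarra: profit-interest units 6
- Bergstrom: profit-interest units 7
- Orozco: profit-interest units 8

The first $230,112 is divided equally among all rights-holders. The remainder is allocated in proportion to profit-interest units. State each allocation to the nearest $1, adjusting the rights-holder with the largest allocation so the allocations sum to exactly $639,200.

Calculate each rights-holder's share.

Halvorsen: $198,152 · Ibarra: $134,232 · Bergstrom: $147,016 · Orozco: $159,800

First tranche $230,112 split equally: $57,528 each.
Remainder $409,088 by profit-interest units (total 32): Halvorsen 140,624.00 → $140,624; Ibarra 76,704.00 → $76,704; Bergstrom 89,488.00 → $89,488; Orozco 102,272.00 → $102,272.
Totals: Halvorsen $57,528 + $140,624 = $198,152; Ibarra $57,528 + $76,704 = $134,232; Bergstrom $57,528 + $89,488 = $147,016; Orozco $57,528 + $102,272 = $159,800.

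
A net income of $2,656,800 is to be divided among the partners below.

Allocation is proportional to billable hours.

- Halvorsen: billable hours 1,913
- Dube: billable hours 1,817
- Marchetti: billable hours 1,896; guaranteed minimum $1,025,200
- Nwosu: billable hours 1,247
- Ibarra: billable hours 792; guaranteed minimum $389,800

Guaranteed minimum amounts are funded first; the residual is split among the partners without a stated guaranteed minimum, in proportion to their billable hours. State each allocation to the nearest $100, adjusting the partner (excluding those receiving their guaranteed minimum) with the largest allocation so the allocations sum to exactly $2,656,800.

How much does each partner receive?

Halvorsen: $477,300 · Dube: $453,400 · Marchetti: $1,025,200 · Nwosu: $311,100 · Ibarra: $389,800

Guaranteed amounts: Marchetti $1,025,200; Ibarra $389,800. Residual $1,241,800.
Residual split over remaining billable hours 4,977: Halvorsen 477,308.30 → $477,300; Dube 453,355.56 → $453,400; Nwosu 311,136.15 → $311,100.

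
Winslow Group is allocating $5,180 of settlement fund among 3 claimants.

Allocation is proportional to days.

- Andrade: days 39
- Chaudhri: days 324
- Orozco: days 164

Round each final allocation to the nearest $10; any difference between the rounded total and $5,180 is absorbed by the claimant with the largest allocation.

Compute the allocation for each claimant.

Andrade: $380; Chaudhri: $3,190; Orozco: $1,610

Total days = 527.
Pro-rata amounts: Andrade 39/527 × $5,180 = 383.34; Chaudhri 324/527 × $5,180 = 3,184.67; Orozco 164/527 × $5,180 = 1,611.99.
Rounded to nearest $10: Andrade $380; Chaudhri $3,180; Orozco $1,610. Sum = $5,170.
Difference $5,180 − $5,170 = +$10 applied to largest allocation (Chaudhri): Chaudhri becomes $3,190.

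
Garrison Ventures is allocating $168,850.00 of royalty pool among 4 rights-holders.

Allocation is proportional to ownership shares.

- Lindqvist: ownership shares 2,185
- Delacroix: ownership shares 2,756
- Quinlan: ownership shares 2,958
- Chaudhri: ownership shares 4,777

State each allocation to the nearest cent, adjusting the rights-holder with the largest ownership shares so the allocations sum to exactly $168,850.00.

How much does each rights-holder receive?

Lindqvist: $29,105.18 | Delacroix: $36,711.15 | Quinlan: $39,401.89 | Chaudhri: $63,631.78

Ownership shares total: 2,185 + 2,756 + 2,958 + 4,777 = 12,676.
Unrounded shares: Lindqvist 29,105.1791; Delacroix 36,711.1549; Quinlan 39,401.8855; Chaudhri 63,631.7805.
At nearest cent: Lindqvist $29,105.18; Delacroix $36,711.15; Quinlan $39,401.89; Chaudhri $63,631.78. Sum = $168,850.00.
Rounded total matches; no reconciliation needed.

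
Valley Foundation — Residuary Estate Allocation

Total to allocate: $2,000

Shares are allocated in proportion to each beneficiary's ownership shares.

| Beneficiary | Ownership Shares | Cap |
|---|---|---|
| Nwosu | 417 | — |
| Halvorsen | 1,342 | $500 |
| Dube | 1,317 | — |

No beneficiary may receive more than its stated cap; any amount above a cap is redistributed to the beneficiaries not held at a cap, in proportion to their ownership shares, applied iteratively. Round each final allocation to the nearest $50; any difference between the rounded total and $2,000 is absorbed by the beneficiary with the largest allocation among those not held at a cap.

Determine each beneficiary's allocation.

Nwosu: $350; Halvorsen: $500; Dube: $1,150

Ownership shares total: 3,076.
Unconstrained shares: Nwosu 271.13; Halvorsen 872.56; Dube 856.31.
Capped: Halvorsen ($500); balance $1,500 reallocated over remaining ownership shares 1,734.
Remaining shares: Nwosu 360.73 → $350; Dube 1,139.27 → $1,150.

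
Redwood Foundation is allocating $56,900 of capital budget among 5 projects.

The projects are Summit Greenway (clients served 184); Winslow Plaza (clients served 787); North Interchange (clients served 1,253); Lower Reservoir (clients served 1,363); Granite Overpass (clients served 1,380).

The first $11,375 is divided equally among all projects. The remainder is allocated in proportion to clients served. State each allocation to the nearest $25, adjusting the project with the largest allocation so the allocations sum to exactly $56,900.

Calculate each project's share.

Summit Greenway: $3,950; Winslow Plaza: $9,500; North Interchange: $13,750; Lower Reservoir: $14,775; Granite Overpass: $14,925

$11,375 shared equally gives $2,275 per project.
Remainder $45,525 by clients served (total 4,967): Summit Greenway 1,686.45 → $1,675; Winslow Plaza 7,213.24 → $7,225; North Interchange 11,484.36 → $11,475; Lower Reservoir 12,492.57 → $12,500; Granite Overpass 12,648.38 → $12,650.
Totals: Summit Greenway $2,275 + $1,675 = $3,950; Winslow Plaza $2,275 + $7,225 = $9,500; North Interchange $2,275 + $11,475 = $13,750; Lower Reservoir $2,275 + $12,500 = $14,775; Granite Overpass $2,275 + $12,650 = $14,925.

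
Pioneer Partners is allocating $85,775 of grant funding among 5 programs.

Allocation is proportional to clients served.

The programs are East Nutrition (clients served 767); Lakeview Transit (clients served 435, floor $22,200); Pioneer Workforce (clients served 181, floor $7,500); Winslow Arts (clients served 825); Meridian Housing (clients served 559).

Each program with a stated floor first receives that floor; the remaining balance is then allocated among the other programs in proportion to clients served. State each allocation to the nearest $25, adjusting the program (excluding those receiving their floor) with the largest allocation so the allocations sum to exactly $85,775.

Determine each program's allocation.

Fund the minimums — Lakeview Transit $22,200; Pioneer Workforce $7,500. Remaining pool $56,075.
Remaining pool split over remaining clients served 2,151: East Nutrition 19,995.13 → $20,000; Winslow Arts 21,507.15 → $21,500; Meridian Housing 14,572.72 → $14,575.

East Nutrition: $20,000 | Lakeview Transit: $22,200 | Pioneer Workforce: $7,500 | Winslow Arts: $21,500 | Meridian Housing: $14,575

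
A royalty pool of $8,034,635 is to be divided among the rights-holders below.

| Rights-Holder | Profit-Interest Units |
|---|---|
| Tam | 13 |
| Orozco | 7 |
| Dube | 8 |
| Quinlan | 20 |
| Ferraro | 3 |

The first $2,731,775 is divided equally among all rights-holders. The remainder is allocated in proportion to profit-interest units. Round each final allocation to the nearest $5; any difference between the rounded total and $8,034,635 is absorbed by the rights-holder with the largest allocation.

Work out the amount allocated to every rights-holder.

Tam: $1,898,065 | Orozco: $1,274,200 | Dube: $1,378,175 | Quinlan: $2,625,905 | Ferraro: $858,290

$2,731,775 shared equally gives $546,355 per rights-holder.
Remainder $5,302,860 by profit-interest units (total 51): Tam 1,351,709.41 → $1,351,710; Orozco 727,843.53 → $727,845; Dube 831,821.18 → $831,820; Quinlan 2,079,552.94 → $2,079,555; Ferraro 311,932.94 → $311,935.
Rounding difference −$5 on remainder applied to Quinlan.
Totals: Tam $546,355 + $1,351,710 = $1,898,065; Orozco $546,355 + $727,845 = $1,274,200; Dube $546,355 + $831,820 = $1,378,175; Quinlan $546,355 + $2,079,550 = $2,625,905; Ferraro $546,355 + $311,935 = $858,290.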